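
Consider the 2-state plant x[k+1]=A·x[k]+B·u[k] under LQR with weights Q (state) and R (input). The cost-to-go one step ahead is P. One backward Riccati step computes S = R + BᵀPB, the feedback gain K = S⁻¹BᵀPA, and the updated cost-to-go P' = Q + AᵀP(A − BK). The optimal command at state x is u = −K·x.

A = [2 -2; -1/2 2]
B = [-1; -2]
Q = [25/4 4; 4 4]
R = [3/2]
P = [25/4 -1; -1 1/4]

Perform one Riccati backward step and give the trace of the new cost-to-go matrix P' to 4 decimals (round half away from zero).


BᵀP = [-4.2500 0.5000]
S = R + BᵀPB = [3/2] + [3.2500] = [4.7500]
BᵀPA = [-8.7500 9.5000]
K = S⁻¹·BᵀPA = [-1.8421 2.0000]
A−BK = [0.1579 0.0000; -4.1842 6.0000]
AᵀP(A−BK) = [10.9441 -12.7500; -12.7500 15.0000]
P' = Q + AᵀP(A−BK) = [17.1941 -8.7500; -8.7500 19.0000]
tr(P') = 36.1941

36.1941


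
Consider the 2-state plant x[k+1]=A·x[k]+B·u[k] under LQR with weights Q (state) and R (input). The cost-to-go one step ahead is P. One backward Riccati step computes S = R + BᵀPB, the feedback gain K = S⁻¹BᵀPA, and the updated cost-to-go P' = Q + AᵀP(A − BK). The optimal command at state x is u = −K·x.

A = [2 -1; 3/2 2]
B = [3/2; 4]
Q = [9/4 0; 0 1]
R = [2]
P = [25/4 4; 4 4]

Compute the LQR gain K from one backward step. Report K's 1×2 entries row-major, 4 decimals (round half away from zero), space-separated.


0.6540 0.1454

BᵀP = [25.3750 22.0000]
S = R + BᵀPB = [2] + [126.0625] = [128.0625]
BᵀPA = [83.7500 18.6250]
K = S⁻¹·BᵀPA = [0.6540 0.1454]
A−BK = [1.0190 -1.2182; -1.1159 1.4183]
AᵀP(A−BK) = [3.2294 -2.6803; -2.6803 3.5412]
P' = Q + AᵀP(A−BK) = [5.4794 -2.6803; -2.6803 4.5412]
tr(P') = 10.0206


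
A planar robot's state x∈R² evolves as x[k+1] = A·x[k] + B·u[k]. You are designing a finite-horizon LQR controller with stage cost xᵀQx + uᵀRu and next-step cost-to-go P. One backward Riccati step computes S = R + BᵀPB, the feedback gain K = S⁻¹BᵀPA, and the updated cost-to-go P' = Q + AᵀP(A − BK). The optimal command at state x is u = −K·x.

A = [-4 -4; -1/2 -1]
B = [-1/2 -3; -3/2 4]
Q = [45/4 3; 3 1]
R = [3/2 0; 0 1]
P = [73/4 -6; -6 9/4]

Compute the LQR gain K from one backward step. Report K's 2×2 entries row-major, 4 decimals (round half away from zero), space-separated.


BᵀP = [-0.1250 -0.3750; -78.7500 27.0000]
S = R + BᵀPB = [3/2 0; 0 1] + [0.6250 -1.1250; -1.1250 344.2500] = [2.1250 -1.1250; -1.1250 345.2500]
BᵀPA = [0.6875 0.8750; 301.5000 288.0000]
K = S⁻¹·BᵀPA = [0.7872 0.8549; 0.8758 0.8370]
A−BK = [-0.9789 -1.0617; -2.8226 -3.0656]
AᵀP(A−BK) = [3.9539 4.1927; 4.1927 4.4564]
P' = Q + AᵀP(A−BK) = [15.2039 7.1927; 7.1927 5.4564]
tr(P') = 20.6604

0.7872 0.8549 0.8758 0.8370


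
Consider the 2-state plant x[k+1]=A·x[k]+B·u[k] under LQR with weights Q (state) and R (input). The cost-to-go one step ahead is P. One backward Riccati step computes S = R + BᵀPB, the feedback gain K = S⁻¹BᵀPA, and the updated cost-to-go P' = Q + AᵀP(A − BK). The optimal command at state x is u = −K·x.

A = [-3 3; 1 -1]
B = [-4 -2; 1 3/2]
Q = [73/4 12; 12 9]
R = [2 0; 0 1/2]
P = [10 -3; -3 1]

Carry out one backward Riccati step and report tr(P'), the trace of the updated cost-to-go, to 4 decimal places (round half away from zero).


BᵀP = [-43.0000 13.0000; -24.5000 7.5000]
S = R + BᵀPB = [2 0; 0 1/2] + [185.0000 105.5000; 105.5000 60.2500] = [187.0000 105.5000; 105.5000 60.7500]
BᵀPA = [142.0000 -142.0000; 81.0000 -81.0000]
K = S⁻¹·BᵀPA = [0.3522 -0.3522; 0.7217 -0.7217]
A−BK = [-0.1478 0.1478; -0.4348 0.4348]
AᵀP(A−BK) = [0.5304 -0.5304; -0.5304 0.5304]
P' = Q + AᵀP(A−BK) = [18.7804 11.4696; 11.4696 9.5304]
tr(P') = 28.3109

28.3109


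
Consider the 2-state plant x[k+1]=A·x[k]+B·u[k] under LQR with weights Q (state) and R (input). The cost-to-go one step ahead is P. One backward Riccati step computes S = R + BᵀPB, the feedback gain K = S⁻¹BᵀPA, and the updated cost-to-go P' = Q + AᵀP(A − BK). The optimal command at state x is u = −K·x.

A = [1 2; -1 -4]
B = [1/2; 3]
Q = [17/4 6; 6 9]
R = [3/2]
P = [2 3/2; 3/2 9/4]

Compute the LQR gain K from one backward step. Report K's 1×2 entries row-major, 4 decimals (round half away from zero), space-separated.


-0.0748 -0.7103

BᵀP = [5.5000 7.5000]
S = R + BᵀPB = [3/2] + [25.2500] = [26.7500]
BᵀPA = [-2.0000 -19.0000]
K = S⁻¹·BᵀPA = [-0.0748 -0.7103]
A−BK = [1.0374 2.3551; -0.7757 -1.8692]
AᵀP(A−BK) = [1.1005 2.5794; 2.5794 6.5047]
P' = Q + AᵀP(A−BK) = [5.3505 8.5794; 8.5794 15.5047]
tr(P') = 20.8551


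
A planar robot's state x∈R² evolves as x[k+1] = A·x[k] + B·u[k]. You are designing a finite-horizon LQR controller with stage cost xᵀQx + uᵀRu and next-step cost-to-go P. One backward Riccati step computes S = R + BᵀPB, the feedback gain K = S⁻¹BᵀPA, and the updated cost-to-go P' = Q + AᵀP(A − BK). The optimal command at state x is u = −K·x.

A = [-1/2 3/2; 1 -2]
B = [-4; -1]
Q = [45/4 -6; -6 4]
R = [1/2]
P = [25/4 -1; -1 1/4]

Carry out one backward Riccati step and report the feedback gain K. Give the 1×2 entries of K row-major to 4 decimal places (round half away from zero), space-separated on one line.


BᵀP = [-24.0000 3.7500]
S = R + BᵀPB = [1/2] + [92.2500] = [92.7500]
BᵀPA = [15.7500 -43.5000]
K = S⁻¹·BᵀPA = [0.1698 -0.4690]
A−BK = [0.1792 -0.3760; 1.1698 -2.4690]
AᵀP(A−BK) = [0.1380 -0.3007; -0.3007 0.6609]
P' = Q + AᵀP(A−BK) = [11.3880 -6.3007; -6.3007 4.6609]
tr(P') = 16.0489

0.1698 -0.4690


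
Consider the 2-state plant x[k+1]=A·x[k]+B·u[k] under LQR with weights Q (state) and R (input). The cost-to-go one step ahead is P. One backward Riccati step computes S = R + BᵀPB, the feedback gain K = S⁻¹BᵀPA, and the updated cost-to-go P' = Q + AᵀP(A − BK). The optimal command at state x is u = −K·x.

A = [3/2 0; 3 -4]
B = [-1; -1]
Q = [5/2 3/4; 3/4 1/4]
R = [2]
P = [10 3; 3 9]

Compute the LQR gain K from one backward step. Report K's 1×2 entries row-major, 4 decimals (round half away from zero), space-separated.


BᵀP = [-13.0000 -12.0000]
S = R + BᵀPB = [2] + [25.0000] = [27.0000]
BᵀPA = [-55.5000 48.0000]
K = S⁻¹·BᵀPA = [-2.0556 1.7778]
A−BK = [-0.5556 1.7778; 0.9444 -2.2222]
AᵀP(A−BK) = [16.4167 -27.3333; -27.3333 58.6667]
P' = Q + AᵀP(A−BK) = [18.9167 -26.5833; -26.5833 58.9167]
tr(P') = 77.8333

-2.0556 1.7778


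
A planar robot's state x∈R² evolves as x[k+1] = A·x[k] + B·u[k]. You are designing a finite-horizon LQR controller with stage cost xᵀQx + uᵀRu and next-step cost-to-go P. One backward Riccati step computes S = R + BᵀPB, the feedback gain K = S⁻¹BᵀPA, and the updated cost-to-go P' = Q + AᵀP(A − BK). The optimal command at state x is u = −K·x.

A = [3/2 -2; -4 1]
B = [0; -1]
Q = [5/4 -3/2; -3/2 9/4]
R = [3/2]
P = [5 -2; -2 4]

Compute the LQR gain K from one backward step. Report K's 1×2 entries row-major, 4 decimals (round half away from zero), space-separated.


3.4545 -1.4545

BᵀP = [2.0000 -4.0000]
S = R + BᵀPB = [3/2] + [4.0000] = [5.5000]
BᵀPA = [19.0000 -8.0000]
K = S⁻¹·BᵀPA = [3.4545 -1.4545]
A−BK = [1.5000 -2.0000; -0.5455 -0.4545]
AᵀP(A−BK) = [33.6136 -22.3636; -22.3636 20.3636]
P' = Q + AᵀP(A−BK) = [34.8636 -23.8636; -23.8636 22.6136]
tr(P') = 57.4773


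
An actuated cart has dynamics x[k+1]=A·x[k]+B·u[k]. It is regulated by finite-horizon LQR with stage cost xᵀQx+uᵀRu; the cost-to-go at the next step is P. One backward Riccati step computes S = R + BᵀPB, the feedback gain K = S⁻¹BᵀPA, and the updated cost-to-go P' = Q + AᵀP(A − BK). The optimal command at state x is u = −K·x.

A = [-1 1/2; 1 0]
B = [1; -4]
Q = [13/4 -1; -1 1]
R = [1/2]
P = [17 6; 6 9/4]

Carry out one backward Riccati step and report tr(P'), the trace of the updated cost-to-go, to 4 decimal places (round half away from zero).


BᵀP = [-7.0000 -3.0000]
S = R + BᵀPB = [1/2] + [5.0000] = [5.5000]
BᵀPA = [4.0000 -3.5000]
K = S⁻¹·BᵀPA = [0.7273 -0.6364]
A−BK = [-1.7273 1.1364; 3.9091 -2.5455]
AᵀP(A−BK) = [4.3409 -2.9545; -2.9545 2.0227]
P' = Q + AᵀP(A−BK) = [7.5909 -3.9545; -3.9545 3.0227]
tr(P') = 10.6136

10.6136


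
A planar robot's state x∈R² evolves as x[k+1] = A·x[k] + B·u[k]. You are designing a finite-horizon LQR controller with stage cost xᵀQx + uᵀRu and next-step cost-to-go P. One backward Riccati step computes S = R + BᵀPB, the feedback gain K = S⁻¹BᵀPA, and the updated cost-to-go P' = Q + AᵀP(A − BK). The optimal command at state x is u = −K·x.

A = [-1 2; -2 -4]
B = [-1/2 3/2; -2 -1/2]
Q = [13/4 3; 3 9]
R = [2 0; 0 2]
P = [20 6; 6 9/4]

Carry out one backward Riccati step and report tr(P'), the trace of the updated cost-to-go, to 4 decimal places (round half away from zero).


BᵀP = [-22.0000 -7.5000; 27.0000 7.8750]
S = R + BᵀPB = [2 0; 0 2] + [26.0000 -29.2500; -29.2500 36.5625] = [28.0000 -29.2500; -29.2500 38.5625]
BᵀPA = [37.0000 -14.0000; -42.7500 22.5000]
K = S⁻¹·BᵀPA = [0.7867 0.5275; -0.5118 0.9836]
A−BK = [0.1611 0.7884; -0.6825 -2.4533]
AᵀP(A−BK) = [2.0095 0.5308; 0.5308 5.2545]
P' = Q + AᵀP(A−BK) = [5.2595 3.5308; 3.5308 14.2545]
tr(P') = 19.5140

19.5140


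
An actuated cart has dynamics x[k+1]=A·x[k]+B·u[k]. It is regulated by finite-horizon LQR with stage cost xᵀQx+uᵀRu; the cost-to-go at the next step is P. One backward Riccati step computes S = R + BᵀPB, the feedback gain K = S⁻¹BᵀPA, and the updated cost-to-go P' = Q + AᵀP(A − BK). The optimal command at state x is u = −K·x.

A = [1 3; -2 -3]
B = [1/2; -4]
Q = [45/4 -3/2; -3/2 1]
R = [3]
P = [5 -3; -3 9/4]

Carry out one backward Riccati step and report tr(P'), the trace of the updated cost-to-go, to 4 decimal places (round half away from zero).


25.7249

BᵀP = [14.5000 -10.5000]
S = R + BᵀPB = [3] + [49.2500] = [52.2500]
BᵀPA = [35.5000 75.0000]
K = S⁻¹·BᵀPA = [0.6794 1.4354]
A−BK = [0.6603 2.2823; 0.7177 2.7416]
AᵀP(A−BK) = [1.8804 4.5431; 4.5431 11.5945]
P' = Q + AᵀP(A−BK) = [13.1304 3.0431; 3.0431 12.5945]
tr(P') = 25.7249


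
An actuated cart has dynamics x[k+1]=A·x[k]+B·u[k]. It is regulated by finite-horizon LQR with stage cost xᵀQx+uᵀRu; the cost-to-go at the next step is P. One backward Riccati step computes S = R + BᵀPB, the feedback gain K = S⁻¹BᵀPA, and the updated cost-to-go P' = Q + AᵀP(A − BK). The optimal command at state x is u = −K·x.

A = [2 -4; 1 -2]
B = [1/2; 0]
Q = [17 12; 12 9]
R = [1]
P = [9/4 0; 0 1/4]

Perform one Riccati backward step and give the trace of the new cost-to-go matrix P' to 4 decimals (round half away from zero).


BᵀP = [1.1250 0.0000]
S = R + BᵀPB = [1] + [0.5625] = [1.5625]
BᵀPA = [2.2500 -4.5000]
K = S⁻¹·BᵀPA = [1.4400 -2.8800]
A−BK = [1.2800 -2.5600; 1.0000 -2.0000]
AᵀP(A−BK) = [6.0100 -12.0200; -12.0200 24.0400]
P' = Q + AᵀP(A−BK) = [23.0100 -0.0200; -0.0200 33.0400]
tr(P') = 56.0500

56.0500


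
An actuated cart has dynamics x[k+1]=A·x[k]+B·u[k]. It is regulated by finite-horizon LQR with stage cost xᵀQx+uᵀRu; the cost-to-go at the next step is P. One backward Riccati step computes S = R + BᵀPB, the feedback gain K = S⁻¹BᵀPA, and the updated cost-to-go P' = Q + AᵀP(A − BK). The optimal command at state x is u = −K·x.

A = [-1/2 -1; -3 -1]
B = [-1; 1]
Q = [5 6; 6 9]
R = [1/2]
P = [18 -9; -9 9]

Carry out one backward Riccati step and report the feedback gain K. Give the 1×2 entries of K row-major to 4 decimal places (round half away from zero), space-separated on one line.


-0.8901 0.1978

BᵀP = [-27.0000 18.0000]
S = R + BᵀPB = [1/2] + [45.0000] = [45.5000]
BᵀPA = [-40.5000 9.0000]
K = S⁻¹·BᵀPA = [-0.8901 0.1978]
A−BK = [-1.3901 -0.8022; -2.1099 -1.1978]
AᵀP(A−BK) = [22.4505 12.5110; 12.5110 7.2198]
P' = Q + AᵀP(A−BK) = [27.4505 18.5110; 18.5110 16.2198]
tr(P') = 43.6703


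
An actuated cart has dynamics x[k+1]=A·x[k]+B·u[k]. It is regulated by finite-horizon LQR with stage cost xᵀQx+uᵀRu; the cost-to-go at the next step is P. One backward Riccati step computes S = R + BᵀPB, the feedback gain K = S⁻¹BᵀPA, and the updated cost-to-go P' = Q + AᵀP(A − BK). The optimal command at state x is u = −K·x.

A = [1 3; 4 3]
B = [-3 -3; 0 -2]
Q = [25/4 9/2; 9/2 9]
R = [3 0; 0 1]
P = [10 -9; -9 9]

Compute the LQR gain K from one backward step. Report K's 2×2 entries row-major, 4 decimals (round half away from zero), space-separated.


1.3121 0.3248 -1.2229 -1.0892

BᵀP = [-30.0000 27.0000; -12.0000 9.0000]
S = R + BᵀPB = [3 0; 0 1] + [90.0000 36.0000; 36.0000 18.0000] = [93.0000 36.0000; 36.0000 19.0000]
BᵀPA = [78.0000 -9.0000; 24.0000 -9.0000]
K = S⁻¹·BᵀPA = [1.3121 0.3248; -1.2229 -1.0892]
A−BK = [1.2675 0.7070; 1.5541 0.8217]
AᵀP(A−BK) = [9.0064 3.8025; 3.8025 2.1210]
P' = Q + AᵀP(A−BK) = [15.2564 8.3025; 8.3025 11.1210]
tr(P') = 26.3774


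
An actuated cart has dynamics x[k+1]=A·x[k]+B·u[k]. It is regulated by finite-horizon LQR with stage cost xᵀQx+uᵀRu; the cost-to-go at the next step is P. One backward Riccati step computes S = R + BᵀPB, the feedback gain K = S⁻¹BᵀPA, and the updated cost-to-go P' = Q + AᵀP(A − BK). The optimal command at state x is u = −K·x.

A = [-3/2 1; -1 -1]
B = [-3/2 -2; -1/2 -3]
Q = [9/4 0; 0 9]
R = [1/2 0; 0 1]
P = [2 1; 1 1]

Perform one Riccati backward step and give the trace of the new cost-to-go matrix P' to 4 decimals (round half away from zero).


11.9944

BᵀP = [-3.5000 -2.0000; -7.0000 -5.0000]
S = R + BᵀPB = [1/2 0; 0 1] + [6.2500 13.0000; 13.0000 29.0000] = [6.7500 13.0000; 13.0000 30.0000]
BᵀPA = [7.2500 -1.5000; 15.5000 -2.0000]
K = S⁻¹·BᵀPA = [0.4776 -0.5672; 0.3097 0.1791]
A−BK = [-0.1642 0.5075; 0.1679 -0.7463]
AᵀP(A−BK) = [0.2369 -0.1642; -0.1642 0.5075]
P' = Q + AᵀP(A−BK) = [2.4869 -0.1642; -0.1642 9.5075]
tr(P') = 11.9944


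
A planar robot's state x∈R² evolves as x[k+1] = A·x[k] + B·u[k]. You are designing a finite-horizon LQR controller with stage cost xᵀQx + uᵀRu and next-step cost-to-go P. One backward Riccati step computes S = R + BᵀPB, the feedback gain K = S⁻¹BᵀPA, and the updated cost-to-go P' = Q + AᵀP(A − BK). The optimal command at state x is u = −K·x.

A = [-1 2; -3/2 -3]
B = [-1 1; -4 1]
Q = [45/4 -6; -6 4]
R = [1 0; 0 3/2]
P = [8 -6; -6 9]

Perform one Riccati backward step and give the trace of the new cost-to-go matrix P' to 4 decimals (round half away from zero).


31.8448

BᵀP = [16.0000 -30.0000; 2.0000 3.0000]
S = R + BᵀPB = [1 0; 0 3/2] + [104.0000 -14.0000; -14.0000 5.0000] = [105.0000 -14.0000; -14.0000 6.5000]
BᵀPA = [29.0000 122.0000; -6.5000 -5.0000]
K = S⁻¹·BᵀPA = [0.2004 1.4861; -0.5683 2.4317]
A−BK = [-0.2312 1.0545; -0.1300 0.5128]
AᵀP(A−BK) = [0.7438 -2.7919; -2.7919 15.8510]
P' = Q + AᵀP(A−BK) = [11.9938 -8.7919; -8.7919 19.8510]
tr(P') = 31.8448


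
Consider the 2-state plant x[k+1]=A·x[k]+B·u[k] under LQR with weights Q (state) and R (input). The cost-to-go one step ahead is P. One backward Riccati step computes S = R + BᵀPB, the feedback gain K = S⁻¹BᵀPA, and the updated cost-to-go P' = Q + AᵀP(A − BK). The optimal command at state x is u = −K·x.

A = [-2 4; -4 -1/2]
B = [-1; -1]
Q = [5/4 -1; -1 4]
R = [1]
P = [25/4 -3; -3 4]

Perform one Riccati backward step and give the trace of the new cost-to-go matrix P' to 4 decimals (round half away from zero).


108.4881

BᵀP = [-3.2500 -1.0000]
S = R + BᵀPB = [1] + [4.2500] = [5.2500]
BᵀPA = [10.5000 -12.5000]
K = S⁻¹·BᵀPA = [2.0000 -2.3810]
A−BK = [0.0000 1.6190; -2.0000 -2.8810]
AᵀP(A−BK) = [20.0000 28.0000; 28.0000 83.2381]
P' = Q + AᵀP(A−BK) = [21.2500 27.0000; 27.0000 87.2381]
tr(P') = 108.4881


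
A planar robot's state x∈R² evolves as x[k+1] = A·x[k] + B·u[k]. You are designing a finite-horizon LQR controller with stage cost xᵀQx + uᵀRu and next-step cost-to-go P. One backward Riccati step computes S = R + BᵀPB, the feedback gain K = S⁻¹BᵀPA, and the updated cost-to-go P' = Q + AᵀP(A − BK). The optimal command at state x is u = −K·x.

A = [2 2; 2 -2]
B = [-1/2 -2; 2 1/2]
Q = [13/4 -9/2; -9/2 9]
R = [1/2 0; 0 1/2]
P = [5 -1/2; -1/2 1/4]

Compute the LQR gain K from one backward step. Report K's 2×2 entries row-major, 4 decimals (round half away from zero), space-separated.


0.6045 -0.5856 -1.0531 -0.8548

BᵀP = [-3.5000 0.7500; -10.2500 1.1250]
S = R + BᵀPB = [1/2 0; 0 1/2] + [3.2500 7.3750; 7.3750 21.0625] = [3.7500 7.3750; 7.3750 21.5625]
BᵀPA = [-5.5000 -8.5000; -18.2500 -22.7500]
K = S⁻¹·BᵀPA = [0.6045 -0.5856; -1.0531 -0.8548]
A−BK = [0.1960 -0.0024; 1.3176 -0.4014]
AᵀP(A−BK) = [1.1051 0.1795; 0.1795 0.5762]
P' = Q + AᵀP(A−BK) = [4.3551 -4.3205; -4.3205 9.5762]
tr(P') = 13.9312


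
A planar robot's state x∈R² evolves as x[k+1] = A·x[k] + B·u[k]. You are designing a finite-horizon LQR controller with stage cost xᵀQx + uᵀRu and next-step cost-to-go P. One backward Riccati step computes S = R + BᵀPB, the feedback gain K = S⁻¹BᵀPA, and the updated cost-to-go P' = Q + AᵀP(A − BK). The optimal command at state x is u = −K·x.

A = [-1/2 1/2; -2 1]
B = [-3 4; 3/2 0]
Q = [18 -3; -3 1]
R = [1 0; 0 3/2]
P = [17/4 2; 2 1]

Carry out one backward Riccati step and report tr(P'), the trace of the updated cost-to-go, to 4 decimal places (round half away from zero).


19.5528

BᵀP = [-9.7500 -4.5000; 17.0000 8.0000]
S = R + BᵀPB = [1 0; 0 3/2] + [22.5000 -39.0000; -39.0000 68.0000] = [23.5000 -39.0000; -39.0000 69.5000]
BᵀPA = [13.8750 -9.3750; -24.5000 16.5000]
K = S⁻¹·BᵀPA = [0.0785 -0.0718; -0.3085 0.1971]
A−BK = [0.9694 -0.5039; -2.1178 1.1077]
AᵀP(A−BK) = [0.4159 -0.2368; -0.2368 0.1369]
P' = Q + AᵀP(A−BK) = [18.4159 -3.2368; -3.2368 1.1369]
tr(P') = 19.5528


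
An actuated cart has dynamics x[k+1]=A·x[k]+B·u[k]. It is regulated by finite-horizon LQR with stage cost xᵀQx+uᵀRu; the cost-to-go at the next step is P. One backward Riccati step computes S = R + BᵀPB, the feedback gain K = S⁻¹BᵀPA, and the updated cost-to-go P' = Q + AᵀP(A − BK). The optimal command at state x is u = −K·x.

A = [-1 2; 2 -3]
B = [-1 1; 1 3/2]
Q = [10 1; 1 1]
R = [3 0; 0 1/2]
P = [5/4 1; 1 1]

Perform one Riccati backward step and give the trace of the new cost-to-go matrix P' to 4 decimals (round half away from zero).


12.8209

BᵀP = [-0.2500 0.0000; 2.7500 2.5000]
S = R + BᵀPB = [3 0; 0 1/2] + [0.2500 -0.2500; -0.2500 6.5000] = [3.2500 -0.2500; -0.2500 7.0000]
BᵀPA = [0.2500 -0.5000; 2.2500 -2.0000]
K = S⁻¹·BᵀPA = [0.1019 -0.1763; 0.3251 -0.2920]
A−BK = [-1.2231 2.1157; 1.4105 -2.3857]
AᵀP(A−BK) = [0.4931 -0.7989; -0.7989 1.3278]
P' = Q + AᵀP(A−BK) = [10.4931 0.2011; 0.2011 2.3278]
tr(P') = 12.8209


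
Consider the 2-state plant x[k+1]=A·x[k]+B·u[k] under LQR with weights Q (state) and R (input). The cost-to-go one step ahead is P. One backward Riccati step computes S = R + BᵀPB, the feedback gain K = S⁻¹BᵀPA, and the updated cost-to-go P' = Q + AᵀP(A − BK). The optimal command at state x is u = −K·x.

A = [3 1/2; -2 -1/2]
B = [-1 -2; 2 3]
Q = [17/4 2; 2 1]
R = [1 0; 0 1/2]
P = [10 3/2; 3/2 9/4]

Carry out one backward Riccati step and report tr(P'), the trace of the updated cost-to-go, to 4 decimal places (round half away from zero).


BᵀP = [-7.0000 3.0000; -15.5000 3.7500]
S = R + BᵀPB = [1 0; 0 1/2] + [13.0000 23.0000; 23.0000 42.2500] = [14.0000 23.0000; 23.0000 42.7500]
BᵀPA = [-27.0000 -5.0000; -54.0000 -9.6250]
K = S⁻¹·BᵀPA = [1.2626 0.1097; -1.9424 -0.2842]
A−BK = [0.3777 0.0414; 1.3022 0.1331]
AᵀP(A−BK) = [10.1978 1.1169; 1.1169 0.1259]
P' = Q + AᵀP(A−BK) = [14.4478 3.1169; 3.1169 1.1259]
tr(P') = 15.5737

15.5737


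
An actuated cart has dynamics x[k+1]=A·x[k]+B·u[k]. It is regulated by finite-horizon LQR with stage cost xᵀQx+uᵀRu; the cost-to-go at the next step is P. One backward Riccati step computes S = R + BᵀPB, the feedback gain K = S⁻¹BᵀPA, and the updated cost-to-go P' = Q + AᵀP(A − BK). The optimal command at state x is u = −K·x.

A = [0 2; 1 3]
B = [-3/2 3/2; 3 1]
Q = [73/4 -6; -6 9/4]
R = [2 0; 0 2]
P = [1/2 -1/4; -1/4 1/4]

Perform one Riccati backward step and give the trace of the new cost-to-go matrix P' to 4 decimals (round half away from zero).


BᵀP = [-1.5000 1.1250; 0.5000 -0.1250]
S = R + BᵀPB = [2 0; 0 2] + [5.6250 -1.1250; -1.1250 0.6250] = [7.6250 -1.1250; -1.1250 2.6250]
BᵀPA = [1.1250 0.3750; -0.1250 0.6250]
K = S⁻¹·BᵀPA = [0.1500 0.0900; 0.0167 0.2767]
A−BK = [0.2000 1.7200; 0.5333 2.4533]
AᵀP(A−BK) = [0.0833 0.1833; 0.1833 1.0433]
P' = Q + AᵀP(A−BK) = [18.3333 -5.8167; -5.8167 3.2933]
tr(P') = 21.6267

21.6267


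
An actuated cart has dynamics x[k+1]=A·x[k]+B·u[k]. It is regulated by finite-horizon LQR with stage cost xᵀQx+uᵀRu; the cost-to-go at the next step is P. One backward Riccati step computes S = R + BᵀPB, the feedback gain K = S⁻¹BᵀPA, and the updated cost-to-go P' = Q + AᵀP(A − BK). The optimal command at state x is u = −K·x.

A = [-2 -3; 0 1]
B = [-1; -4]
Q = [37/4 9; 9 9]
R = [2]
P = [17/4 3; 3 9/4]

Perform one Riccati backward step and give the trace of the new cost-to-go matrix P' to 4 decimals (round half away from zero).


BᵀP = [-16.2500 -12.0000]
S = R + BᵀPB = [2] + [64.2500] = [66.2500]
BᵀPA = [32.5000 36.7500]
K = S⁻¹·BᵀPA = [0.4906 0.5547]
A−BK = [-1.5094 -2.4453; 1.9623 3.2189]
AᵀP(A−BK) = [1.0566 1.4717; 1.4717 2.1142]
P' = Q + AᵀP(A−BK) = [10.3066 10.4717; 10.4717 11.1142]
tr(P') = 21.4208

21.4208


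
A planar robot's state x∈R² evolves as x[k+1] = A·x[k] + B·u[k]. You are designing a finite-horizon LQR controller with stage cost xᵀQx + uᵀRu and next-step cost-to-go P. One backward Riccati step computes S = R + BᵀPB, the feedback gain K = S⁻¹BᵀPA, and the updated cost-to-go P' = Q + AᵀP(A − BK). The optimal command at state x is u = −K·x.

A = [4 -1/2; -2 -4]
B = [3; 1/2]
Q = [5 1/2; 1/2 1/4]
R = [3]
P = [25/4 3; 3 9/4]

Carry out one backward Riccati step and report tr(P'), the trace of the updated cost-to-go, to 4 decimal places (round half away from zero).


BᵀP = [20.2500 10.1250]
S = R + BᵀPB = [3] + [65.8125] = [68.8125]
BᵀPA = [60.7500 -50.6250]
K = S⁻¹·BᵀPA = [0.8828 -0.7357]
A−BK = [1.3515 1.7071; -2.4414 -3.6322]
AᵀP(A−BK) = [7.3678 5.1935; 5.1935 12.3179]
P' = Q + AᵀP(A−BK) = [12.3678 5.6935; 5.6935 12.5679]
tr(P') = 24.9358

24.9358


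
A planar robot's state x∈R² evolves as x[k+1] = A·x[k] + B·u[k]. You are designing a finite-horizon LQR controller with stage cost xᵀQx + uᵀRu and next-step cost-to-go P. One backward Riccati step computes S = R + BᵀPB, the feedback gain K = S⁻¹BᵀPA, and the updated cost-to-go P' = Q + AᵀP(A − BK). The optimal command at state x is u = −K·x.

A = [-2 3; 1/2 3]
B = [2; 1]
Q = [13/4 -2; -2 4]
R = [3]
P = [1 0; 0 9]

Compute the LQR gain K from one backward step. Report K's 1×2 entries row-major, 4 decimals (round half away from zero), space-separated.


0.0313 2.0625

BᵀP = [2.0000 9.0000]
S = R + BᵀPB = [3] + [13.0000] = [16.0000]
BᵀPA = [0.5000 33.0000]
K = S⁻¹·BᵀPA = [0.0313 2.0625]
A−BK = [-2.0625 -1.1250; 0.4688 0.9375]
AᵀP(A−BK) = [6.2344 6.4688; 6.4688 21.9375]
P' = Q + AᵀP(A−BK) = [9.4844 4.4688; 4.4688 25.9375]
tr(P') = 35.4219


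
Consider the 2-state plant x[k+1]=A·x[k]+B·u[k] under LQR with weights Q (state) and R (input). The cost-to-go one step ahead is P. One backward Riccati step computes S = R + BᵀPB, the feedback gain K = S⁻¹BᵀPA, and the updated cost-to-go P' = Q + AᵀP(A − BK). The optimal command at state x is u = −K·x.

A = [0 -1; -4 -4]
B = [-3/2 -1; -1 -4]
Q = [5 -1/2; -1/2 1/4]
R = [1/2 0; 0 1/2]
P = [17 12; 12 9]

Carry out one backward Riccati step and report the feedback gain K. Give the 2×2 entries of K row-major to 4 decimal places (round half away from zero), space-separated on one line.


-0.3187 0.1840 0.9257 0.8941

BᵀP = [-37.5000 -27.0000; -65.0000 -48.0000]
S = R + BᵀPB = [1/2 0; 0 1/2] + [83.2500 145.5000; 145.5000 257.0000] = [83.7500 145.5000; 145.5000 257.5000]
BᵀPA = [108.0000 145.5000; 192.0000 257.0000]
K = S⁻¹·BᵀPA = [-0.3187 0.1840; 0.9257 0.8941]
A−BK = [0.4477 0.1701; -0.6159 -0.2396]
AᵀP(A−BK) = [0.6829 0.4629; 0.4629 0.4470]
P' = Q + AᵀP(A−BK) = [5.6829 -0.0371; -0.0371 0.6970]
tr(P') = 6.3799


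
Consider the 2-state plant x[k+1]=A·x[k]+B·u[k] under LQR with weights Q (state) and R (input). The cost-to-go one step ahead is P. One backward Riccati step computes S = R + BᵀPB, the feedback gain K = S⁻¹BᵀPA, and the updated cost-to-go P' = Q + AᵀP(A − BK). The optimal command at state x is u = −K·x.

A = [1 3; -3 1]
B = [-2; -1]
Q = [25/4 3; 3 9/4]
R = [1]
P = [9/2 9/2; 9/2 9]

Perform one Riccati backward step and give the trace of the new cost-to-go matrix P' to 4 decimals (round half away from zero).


33.4457

BᵀP = [-13.5000 -18.0000]
S = R + BᵀPB = [1] + [45.0000] = [46.0000]
BᵀPA = [40.5000 -58.5000]
K = S⁻¹·BᵀPA = [0.8804 -1.2717]
A−BK = [2.7609 0.4565; -2.1196 -0.2717]
AᵀP(A−BK) = [22.8424 2.0054; 2.0054 2.1033]
P' = Q + AᵀP(A−BK) = [29.0924 5.0054; 5.0054 4.3533]
tr(P') = 33.4457


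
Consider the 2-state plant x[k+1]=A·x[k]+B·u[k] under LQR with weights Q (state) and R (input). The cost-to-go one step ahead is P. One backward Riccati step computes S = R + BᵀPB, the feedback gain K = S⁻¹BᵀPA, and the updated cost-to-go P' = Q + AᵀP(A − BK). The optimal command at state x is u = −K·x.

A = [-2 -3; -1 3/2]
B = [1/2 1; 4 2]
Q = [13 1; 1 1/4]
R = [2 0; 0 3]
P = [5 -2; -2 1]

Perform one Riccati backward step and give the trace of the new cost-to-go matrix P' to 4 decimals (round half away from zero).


41.3268

BᵀP = [-5.5000 3.0000; 1.0000 0.0000]
S = R + BᵀPB = [2 0; 0 3] + [9.2500 0.5000; 0.5000 1.0000] = [11.2500 0.5000; 0.5000 4.0000]
BᵀPA = [8.0000 21.0000; -2.0000 -3.0000]
K = S⁻¹·BᵀPA = [0.7374 1.9106; -0.5922 -0.9888]
A−BK = [-1.7765 -2.9665; -2.7654 -4.1648]
AᵀP(A−BK) = [5.9162 11.2374; 11.2374 22.1606]
P' = Q + AᵀP(A−BK) = [18.9162 12.2374; 12.2374 22.4106]
tr(P') = 41.3268


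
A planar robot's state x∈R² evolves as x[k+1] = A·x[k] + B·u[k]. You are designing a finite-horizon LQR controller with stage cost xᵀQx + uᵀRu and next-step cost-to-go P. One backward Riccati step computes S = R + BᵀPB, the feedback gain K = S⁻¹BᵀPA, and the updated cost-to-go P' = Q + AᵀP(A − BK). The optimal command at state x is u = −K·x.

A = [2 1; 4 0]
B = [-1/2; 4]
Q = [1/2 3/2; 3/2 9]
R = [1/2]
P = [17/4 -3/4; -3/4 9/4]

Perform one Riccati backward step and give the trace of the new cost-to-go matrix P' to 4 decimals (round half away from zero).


35.7958

BᵀP = [-5.1250 9.3750]
S = R + BᵀPB = [1/2] + [40.0625] = [40.5625]
BᵀPA = [27.2500 -5.1250]
K = S⁻¹·BᵀPA = [0.6718 -0.1263]
A−BK = [2.3359 0.9368; 1.3128 0.5054]
AᵀP(A−BK) = [22.6934 8.9430; 8.9430 3.6025]
P' = Q + AᵀP(A−BK) = [23.1934 10.4430; 10.4430 12.6025]
tr(P') = 35.7958


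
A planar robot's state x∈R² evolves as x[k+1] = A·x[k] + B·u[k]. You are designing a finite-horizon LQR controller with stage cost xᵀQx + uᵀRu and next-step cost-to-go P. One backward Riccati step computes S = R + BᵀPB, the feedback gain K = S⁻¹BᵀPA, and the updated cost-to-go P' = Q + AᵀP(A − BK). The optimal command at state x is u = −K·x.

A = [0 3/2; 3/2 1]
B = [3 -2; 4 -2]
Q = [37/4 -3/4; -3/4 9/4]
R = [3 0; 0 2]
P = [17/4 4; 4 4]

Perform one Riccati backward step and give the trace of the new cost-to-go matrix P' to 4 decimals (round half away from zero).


11.9919

BᵀP = [28.7500 28.0000; -16.5000 -16.0000]
S = R + BᵀPB = [3 0; 0 2] + [198.2500 -113.5000; -113.5000 65.0000] = [201.2500 -113.5000; -113.5000 67.0000]
BᵀPA = [42.0000 71.1250; -24.0000 -40.7500]
K = S⁻¹·BᵀPA = [0.1496 0.2332; -0.1047 -0.2132]
A−BK = [-0.6584 0.3741; 0.6920 -0.3591]
AᵀP(A−BK) = [0.2020 0.0898; 0.0898 0.2899]
P' = Q + AᵀP(A−BK) = [9.4520 -0.6602; -0.6602 2.5399]
tr(P') = 11.9919


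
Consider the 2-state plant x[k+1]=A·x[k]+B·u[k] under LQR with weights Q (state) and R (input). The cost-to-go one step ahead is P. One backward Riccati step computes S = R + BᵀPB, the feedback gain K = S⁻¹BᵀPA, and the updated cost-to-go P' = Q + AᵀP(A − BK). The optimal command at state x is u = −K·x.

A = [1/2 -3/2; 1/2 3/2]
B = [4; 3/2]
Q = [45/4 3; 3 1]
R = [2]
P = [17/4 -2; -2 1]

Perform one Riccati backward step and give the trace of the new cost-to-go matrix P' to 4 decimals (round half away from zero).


BᵀP = [14.0000 -6.5000]
S = R + BᵀPB = [2] + [46.2500] = [48.2500]
BᵀPA = [3.7500 -30.7500]
K = S⁻¹·BᵀPA = [0.0777 -0.6373]
A−BK = [0.1891 1.0492; 0.3834 2.4560]
AᵀP(A−BK) = [0.0210 -0.0476; -0.0476 1.2153]
P' = Q + AᵀP(A−BK) = [11.2710 2.9524; 2.9524 2.2153]
tr(P') = 13.4864

13.4864


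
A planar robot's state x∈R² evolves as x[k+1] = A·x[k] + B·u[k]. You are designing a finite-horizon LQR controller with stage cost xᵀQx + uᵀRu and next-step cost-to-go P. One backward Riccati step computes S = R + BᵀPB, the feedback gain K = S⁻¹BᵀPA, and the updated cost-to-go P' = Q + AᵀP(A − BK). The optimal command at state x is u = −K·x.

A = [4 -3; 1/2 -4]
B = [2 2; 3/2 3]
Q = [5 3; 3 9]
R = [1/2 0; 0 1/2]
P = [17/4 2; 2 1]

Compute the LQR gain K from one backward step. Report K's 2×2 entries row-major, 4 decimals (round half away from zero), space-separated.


BᵀP = [11.5000 5.5000; 14.5000 7.0000]
S = R + BᵀPB = [1/2 0; 0 1/2] + [31.2500 39.5000; 39.5000 50.0000] = [31.7500 39.5000; 39.5000 50.5000]
BᵀPA = [48.7500 -56.5000; 61.5000 -71.5000]
K = S⁻¹·BᵀPA = [0.7565 -0.6725; 0.6261 -0.8899]
A−BK = [1.2348 0.1246; -2.5130 -0.3217]
AᵀP(A−BK) = [0.8652 -0.4913; -0.4913 0.6312]
P' = Q + AᵀP(A−BK) = [5.8652 2.5087; 2.5087 9.6312]
tr(P') = 15.4964

0.7565 -0.6725 0.6261 -0.8899


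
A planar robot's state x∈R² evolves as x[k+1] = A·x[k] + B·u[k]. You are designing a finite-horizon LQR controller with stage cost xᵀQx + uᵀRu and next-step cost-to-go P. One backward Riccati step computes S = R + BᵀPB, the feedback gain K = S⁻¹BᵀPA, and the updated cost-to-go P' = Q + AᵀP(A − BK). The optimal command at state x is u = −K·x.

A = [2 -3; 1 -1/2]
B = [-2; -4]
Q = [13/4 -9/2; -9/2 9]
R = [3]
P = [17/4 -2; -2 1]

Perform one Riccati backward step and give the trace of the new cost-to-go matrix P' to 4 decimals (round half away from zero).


53.9375

BᵀP = [-0.5000 0.0000]
S = R + BᵀPB = [3] + [1.0000] = [4.0000]
BᵀPA = [-1.0000 1.5000]
K = S⁻¹·BᵀPA = [-0.2500 0.3750]
A−BK = [1.5000 -2.2500; 0.0000 1.0000]
AᵀP(A−BK) = [9.7500 -17.6250; -17.6250 31.9375]
P' = Q + AᵀP(A−BK) = [13.0000 -22.1250; -22.1250 40.9375]
tr(P') = 53.9375


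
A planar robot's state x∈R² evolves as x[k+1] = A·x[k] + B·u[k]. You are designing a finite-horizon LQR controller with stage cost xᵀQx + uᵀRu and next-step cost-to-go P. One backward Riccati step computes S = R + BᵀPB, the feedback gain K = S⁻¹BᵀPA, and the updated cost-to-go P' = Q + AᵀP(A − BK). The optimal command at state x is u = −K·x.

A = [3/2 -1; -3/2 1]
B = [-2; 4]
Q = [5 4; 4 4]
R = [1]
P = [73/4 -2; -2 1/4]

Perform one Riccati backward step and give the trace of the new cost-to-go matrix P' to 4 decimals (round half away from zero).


BᵀP = [-44.5000 5.0000]
S = R + BᵀPB = [1] + [109.0000] = [110.0000]
BᵀPA = [-74.2500 49.5000]
K = S⁻¹·BᵀPA = [-0.6750 0.4500]
A−BK = [0.1500 -0.1000; 1.2000 -0.8000]
AᵀP(A−BK) = [0.5063 -0.3375; -0.3375 0.2250]
P' = Q + AᵀP(A−BK) = [5.5063 3.6625; 3.6625 4.2250]
tr(P') = 9.7313

9.7313


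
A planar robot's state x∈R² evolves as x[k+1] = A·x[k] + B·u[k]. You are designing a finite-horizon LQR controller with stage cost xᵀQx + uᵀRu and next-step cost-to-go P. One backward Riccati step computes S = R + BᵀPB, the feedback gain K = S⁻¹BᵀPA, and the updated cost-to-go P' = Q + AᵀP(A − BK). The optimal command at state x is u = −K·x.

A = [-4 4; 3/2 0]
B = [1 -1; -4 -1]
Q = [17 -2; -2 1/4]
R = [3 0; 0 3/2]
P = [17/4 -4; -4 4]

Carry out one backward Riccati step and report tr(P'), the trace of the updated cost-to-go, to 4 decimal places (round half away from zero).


26.6984

BᵀP = [20.2500 -20.0000; -0.2500 0.0000]
S = R + BᵀPB = [3 0; 0 3/2] + [100.2500 -0.2500; -0.2500 0.2500] = [103.2500 -0.2500; -0.2500 1.7500]
BᵀPA = [-111.0000 81.0000; 1.0000 -1.0000]
K = S⁻¹·BᵀPA = [-1.0740 0.7834; 0.4180 -0.4595]
A−BK = [-2.5080 2.7571; -2.3782 2.6740]
AᵀP(A−BK) = [5.3626 -4.5841; -4.5841 4.0858]
P' = Q + AᵀP(A−BK) = [22.3626 -6.5841; -6.5841 4.3358]
tr(P') = 26.6984


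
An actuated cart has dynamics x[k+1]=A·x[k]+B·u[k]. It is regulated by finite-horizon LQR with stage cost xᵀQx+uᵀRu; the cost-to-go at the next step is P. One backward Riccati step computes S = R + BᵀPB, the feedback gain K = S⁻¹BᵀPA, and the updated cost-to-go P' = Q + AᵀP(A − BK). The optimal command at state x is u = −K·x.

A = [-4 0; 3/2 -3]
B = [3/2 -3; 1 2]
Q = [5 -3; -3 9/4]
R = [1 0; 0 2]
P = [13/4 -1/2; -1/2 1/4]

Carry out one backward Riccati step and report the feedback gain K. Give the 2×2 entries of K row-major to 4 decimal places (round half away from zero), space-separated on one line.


BᵀP = [4.3750 -0.5000; -10.7500 2.0000]
S = R + BᵀPB = [1 0; 0 2] + [6.0625 -14.1250; -14.1250 36.2500] = [7.0625 -14.1250; -14.1250 38.2500]
BᵀPA = [-18.2500 1.5000; 46.0000 -6.0000]
K = S⁻¹·BᵀPA = [-0.6841 -0.3876; 0.9500 -0.3000]
A−BK = [-0.1239 -0.3186; 0.2841 -2.0124]
AᵀP(A−BK) = [2.3782 -0.3989; -0.3989 1.0314]
P' = Q + AᵀP(A−BK) = [7.3782 -3.3989; -3.3989 3.2814]
tr(P') = 10.6596

-0.6841 -0.3876 0.9500 -0.3000


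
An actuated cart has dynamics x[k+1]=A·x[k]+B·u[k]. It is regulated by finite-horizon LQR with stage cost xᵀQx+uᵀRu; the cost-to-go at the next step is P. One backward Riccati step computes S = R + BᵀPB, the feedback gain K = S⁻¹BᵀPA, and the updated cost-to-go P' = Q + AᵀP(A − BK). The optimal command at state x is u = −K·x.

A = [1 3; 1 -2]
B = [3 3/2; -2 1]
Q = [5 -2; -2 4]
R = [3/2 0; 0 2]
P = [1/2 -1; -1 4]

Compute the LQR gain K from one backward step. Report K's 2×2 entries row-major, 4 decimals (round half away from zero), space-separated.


-0.1679 0.9423 0.3114 -0.0805

BᵀP = [3.5000 -11.0000; -0.2500 2.5000]
S = R + BᵀPB = [3/2 0; 0 2] + [32.5000 -5.7500; -5.7500 2.1250] = [34.0000 -5.7500; -5.7500 4.1250]
BᵀPA = [-7.5000 32.5000; 2.2500 -5.7500]
K = S⁻¹·BᵀPA = [-0.1679 0.9423; 0.3114 -0.0805]
A−BK = [1.0367 0.2939; 0.3528 -0.0350]
AᵀP(A−BK) = [0.5399 -0.2519; -0.2519 1.4134]
P' = Q + AᵀP(A−BK) = [5.5399 -2.2519; -2.2519 5.4134]
tr(P') = 10.9534


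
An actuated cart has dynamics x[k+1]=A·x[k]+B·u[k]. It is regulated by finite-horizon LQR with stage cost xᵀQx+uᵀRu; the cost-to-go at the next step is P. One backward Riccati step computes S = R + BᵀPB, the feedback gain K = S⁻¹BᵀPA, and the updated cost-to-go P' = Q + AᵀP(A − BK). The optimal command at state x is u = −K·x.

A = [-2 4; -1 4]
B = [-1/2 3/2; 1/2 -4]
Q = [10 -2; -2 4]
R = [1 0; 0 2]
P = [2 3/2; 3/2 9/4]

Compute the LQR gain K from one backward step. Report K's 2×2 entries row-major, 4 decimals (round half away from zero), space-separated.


BᵀP = [-0.2500 0.3750; -3.0000 -6.7500]
S = R + BᵀPB = [1 0; 0 2] + [0.3125 -1.8750; -1.8750 22.5000] = [1.3125 -1.8750; -1.8750 24.5000]
BᵀPA = [0.1250 0.5000; 12.7500 -39.0000]
K = S⁻¹·BᵀPA = [0.9416 -2.1255; 0.5925 -1.7545]
A−BK = [-2.4179 5.5690; 0.8991 -1.9553]
AᵀP(A−BK) = [8.5783 -20.3644; -20.3644 48.6372]
P' = Q + AᵀP(A−BK) = [18.5783 -22.3644; -22.3644 52.6372]
tr(P') = 71.2155

0.9416 -2.1255 0.5925 -1.7545


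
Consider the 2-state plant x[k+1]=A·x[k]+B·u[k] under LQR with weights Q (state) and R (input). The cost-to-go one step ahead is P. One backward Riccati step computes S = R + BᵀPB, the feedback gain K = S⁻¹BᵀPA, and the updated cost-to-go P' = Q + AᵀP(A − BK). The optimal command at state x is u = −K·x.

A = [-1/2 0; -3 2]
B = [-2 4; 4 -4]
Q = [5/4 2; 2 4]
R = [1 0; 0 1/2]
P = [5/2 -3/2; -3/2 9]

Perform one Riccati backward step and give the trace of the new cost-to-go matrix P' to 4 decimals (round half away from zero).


BᵀP = [-11.0000 39.0000; 16.0000 -42.0000]
S = R + BᵀPB = [1 0; 0 1/2] + [178.0000 -200.0000; -200.0000 232.0000] = [179.0000 -200.0000; -200.0000 232.5000]
BᵀPA = [-111.5000 78.0000; 118.0000 -84.0000]
K = S⁻¹·BᵀPA = [-1.4366 0.8253; -0.7283 0.3487]
A−BK = [-0.4601 0.2560; -0.1666 0.0934]
AᵀP(A−BK) = [2.8782 -1.6187; -1.6187 0.9125]
P' = Q + AᵀP(A−BK) = [4.1282 0.3813; 0.3813 4.9125]
tr(P') = 9.0408

9.0408


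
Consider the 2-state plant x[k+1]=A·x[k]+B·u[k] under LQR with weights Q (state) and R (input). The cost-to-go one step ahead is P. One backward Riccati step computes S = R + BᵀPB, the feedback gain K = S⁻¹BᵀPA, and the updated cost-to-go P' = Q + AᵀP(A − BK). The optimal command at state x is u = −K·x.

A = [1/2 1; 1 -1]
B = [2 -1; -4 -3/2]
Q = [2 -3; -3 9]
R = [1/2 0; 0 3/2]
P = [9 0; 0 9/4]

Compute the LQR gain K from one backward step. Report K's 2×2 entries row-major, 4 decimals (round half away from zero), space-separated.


BᵀP = [18.0000 -9.0000; -9.0000 -3.3750]
S = R + BᵀPB = [1/2 0; 0 3/2] + [72.0000 -4.5000; -4.5000 14.0625] = [72.5000 -4.5000; -4.5000 15.5625]
BᵀPA = [0.0000 27.0000; -7.8750 -5.6250]
K = S⁻¹·BᵀPA = [-0.0320 0.3564; -0.5153 -0.2584]
A−BK = [0.0487 0.0289; 0.0992 0.0379]
AᵀP(A−BK) = [0.4422 0.2151; 0.2151 0.1744]
P' = Q + AᵀP(A−BK) = [2.4422 -2.7849; -2.7849 9.1744]
tr(P') = 11.6166

-0.0320 0.3564 -0.5153 -0.2584


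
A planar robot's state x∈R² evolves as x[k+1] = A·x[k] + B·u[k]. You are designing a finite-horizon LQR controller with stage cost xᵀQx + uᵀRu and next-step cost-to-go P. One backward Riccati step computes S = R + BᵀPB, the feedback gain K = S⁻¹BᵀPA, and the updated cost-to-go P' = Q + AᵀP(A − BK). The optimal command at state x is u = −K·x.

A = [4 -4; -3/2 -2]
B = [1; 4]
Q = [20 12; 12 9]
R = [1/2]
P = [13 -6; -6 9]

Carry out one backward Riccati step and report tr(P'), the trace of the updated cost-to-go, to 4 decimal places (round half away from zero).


402.5742

BᵀP = [-11.0000 30.0000]
S = R + BᵀPB = [1/2] + [109.0000] = [109.5000]
BᵀPA = [-89.0000 -16.0000]
K = S⁻¹·BᵀPA = [-0.8128 -0.1461]
A−BK = [4.8128 -3.8539; 1.7511 -1.4155]
AᵀP(A−BK) = [227.9121 -182.0046; -182.0046 145.6621]
P' = Q + AᵀP(A−BK) = [247.9121 -170.0046; -170.0046 154.6621]
tr(P') = 402.5742


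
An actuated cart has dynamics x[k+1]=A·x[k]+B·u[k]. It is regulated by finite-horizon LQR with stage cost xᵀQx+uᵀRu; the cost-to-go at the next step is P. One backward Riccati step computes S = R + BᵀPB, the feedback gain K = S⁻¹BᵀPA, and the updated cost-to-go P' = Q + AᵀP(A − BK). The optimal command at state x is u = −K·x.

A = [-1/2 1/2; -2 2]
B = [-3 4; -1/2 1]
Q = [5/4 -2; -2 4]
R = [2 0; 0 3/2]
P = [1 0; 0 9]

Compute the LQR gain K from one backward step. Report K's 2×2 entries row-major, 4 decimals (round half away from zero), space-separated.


BᵀP = [-3.0000 -4.5000; 4.0000 9.0000]
S = R + BᵀPB = [2 0; 0 3/2] + [11.2500 -16.5000; -16.5000 25.0000] = [13.2500 -16.5000; -16.5000 26.5000]
BᵀPA = [10.5000 -10.5000; -20.0000 20.0000]
K = S⁻¹·BᵀPA = [-0.6561 0.6561; -1.1632 1.1632]
A−BK = [2.1846 -2.1846; -1.1648 1.1648]
AᵀP(A−BK) = [19.8744 -19.8744; -19.8744 19.8744]
P' = Q + AᵀP(A−BK) = [21.1244 -21.8744; -21.8744 23.8744]
tr(P') = 44.9988

-0.6561 0.6561 -1.1632 1.1632


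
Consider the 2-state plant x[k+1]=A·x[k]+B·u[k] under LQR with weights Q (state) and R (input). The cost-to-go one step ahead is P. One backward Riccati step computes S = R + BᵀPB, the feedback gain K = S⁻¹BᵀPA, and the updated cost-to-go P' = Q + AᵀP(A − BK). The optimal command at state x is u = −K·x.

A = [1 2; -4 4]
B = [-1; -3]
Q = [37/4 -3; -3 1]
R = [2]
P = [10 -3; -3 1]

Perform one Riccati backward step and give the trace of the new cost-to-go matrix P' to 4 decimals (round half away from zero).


BᵀP = [-1.0000 0.0000]
S = R + BᵀPB = [2] + [1.0000] = [3.0000]
BᵀPA = [-1.0000 -2.0000]
K = S⁻¹·BᵀPA = [-0.3333 -0.6667]
A−BK = [0.6667 1.3333; -5.0000 2.0000]
AᵀP(A−BK) = [49.6667 15.3333; 15.3333 6.6667]
P' = Q + AᵀP(A−BK) = [58.9167 12.3333; 12.3333 7.6667]
tr(P') = 66.5833

66.5833
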